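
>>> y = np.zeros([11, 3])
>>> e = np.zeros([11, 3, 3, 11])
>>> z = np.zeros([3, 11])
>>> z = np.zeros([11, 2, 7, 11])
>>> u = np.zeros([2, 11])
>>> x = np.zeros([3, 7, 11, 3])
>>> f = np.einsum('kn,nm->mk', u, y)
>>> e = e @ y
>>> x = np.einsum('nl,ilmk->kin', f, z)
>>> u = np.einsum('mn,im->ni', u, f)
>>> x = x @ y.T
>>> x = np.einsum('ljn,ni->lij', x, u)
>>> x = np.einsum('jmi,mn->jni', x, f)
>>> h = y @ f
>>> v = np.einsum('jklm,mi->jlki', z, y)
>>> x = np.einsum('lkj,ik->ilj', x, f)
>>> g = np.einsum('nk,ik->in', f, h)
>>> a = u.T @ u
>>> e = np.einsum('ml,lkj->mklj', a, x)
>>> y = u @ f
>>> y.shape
(11, 2)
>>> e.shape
(3, 11, 3, 11)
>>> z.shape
(11, 2, 7, 11)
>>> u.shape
(11, 3)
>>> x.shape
(3, 11, 11)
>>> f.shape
(3, 2)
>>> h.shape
(11, 2)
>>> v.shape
(11, 7, 2, 3)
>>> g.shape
(11, 3)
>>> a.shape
(3, 3)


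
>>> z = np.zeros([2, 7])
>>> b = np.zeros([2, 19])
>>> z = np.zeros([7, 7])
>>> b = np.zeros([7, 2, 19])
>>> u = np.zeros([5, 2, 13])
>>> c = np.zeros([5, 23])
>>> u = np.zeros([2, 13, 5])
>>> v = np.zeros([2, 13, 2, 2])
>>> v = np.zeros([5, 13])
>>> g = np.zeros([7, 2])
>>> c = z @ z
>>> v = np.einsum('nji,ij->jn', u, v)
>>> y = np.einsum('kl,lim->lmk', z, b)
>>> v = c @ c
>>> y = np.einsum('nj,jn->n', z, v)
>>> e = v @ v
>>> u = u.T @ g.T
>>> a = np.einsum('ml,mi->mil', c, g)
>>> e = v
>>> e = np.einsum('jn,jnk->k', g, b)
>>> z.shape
(7, 7)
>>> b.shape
(7, 2, 19)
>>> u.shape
(5, 13, 7)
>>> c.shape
(7, 7)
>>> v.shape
(7, 7)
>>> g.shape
(7, 2)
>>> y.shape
(7,)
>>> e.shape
(19,)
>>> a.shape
(7, 2, 7)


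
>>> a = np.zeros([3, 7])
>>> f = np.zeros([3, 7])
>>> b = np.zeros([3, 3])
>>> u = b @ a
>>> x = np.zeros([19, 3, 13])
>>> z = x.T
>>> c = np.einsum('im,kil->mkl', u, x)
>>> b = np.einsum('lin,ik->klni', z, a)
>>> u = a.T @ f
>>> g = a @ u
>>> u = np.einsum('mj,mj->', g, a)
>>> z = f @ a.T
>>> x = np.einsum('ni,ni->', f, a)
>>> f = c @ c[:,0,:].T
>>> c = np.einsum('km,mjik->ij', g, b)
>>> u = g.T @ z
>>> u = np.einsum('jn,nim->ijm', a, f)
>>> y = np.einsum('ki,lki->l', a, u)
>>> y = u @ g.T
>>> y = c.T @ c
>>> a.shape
(3, 7)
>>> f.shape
(7, 19, 7)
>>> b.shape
(7, 13, 19, 3)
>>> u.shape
(19, 3, 7)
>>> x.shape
()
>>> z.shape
(3, 3)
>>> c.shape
(19, 13)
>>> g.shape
(3, 7)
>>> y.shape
(13, 13)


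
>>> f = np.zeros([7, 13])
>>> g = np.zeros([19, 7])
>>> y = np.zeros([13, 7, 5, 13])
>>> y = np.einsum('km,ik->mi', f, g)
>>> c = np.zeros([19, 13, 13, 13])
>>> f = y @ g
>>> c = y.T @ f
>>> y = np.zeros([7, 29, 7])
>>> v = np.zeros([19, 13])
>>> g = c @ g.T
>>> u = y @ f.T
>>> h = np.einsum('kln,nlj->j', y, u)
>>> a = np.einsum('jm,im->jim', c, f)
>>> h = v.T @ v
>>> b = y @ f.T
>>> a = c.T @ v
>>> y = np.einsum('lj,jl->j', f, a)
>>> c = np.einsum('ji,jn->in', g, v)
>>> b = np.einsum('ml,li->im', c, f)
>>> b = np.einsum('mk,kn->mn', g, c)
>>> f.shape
(13, 7)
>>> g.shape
(19, 19)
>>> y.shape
(7,)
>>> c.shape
(19, 13)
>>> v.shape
(19, 13)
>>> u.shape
(7, 29, 13)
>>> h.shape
(13, 13)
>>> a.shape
(7, 13)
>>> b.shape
(19, 13)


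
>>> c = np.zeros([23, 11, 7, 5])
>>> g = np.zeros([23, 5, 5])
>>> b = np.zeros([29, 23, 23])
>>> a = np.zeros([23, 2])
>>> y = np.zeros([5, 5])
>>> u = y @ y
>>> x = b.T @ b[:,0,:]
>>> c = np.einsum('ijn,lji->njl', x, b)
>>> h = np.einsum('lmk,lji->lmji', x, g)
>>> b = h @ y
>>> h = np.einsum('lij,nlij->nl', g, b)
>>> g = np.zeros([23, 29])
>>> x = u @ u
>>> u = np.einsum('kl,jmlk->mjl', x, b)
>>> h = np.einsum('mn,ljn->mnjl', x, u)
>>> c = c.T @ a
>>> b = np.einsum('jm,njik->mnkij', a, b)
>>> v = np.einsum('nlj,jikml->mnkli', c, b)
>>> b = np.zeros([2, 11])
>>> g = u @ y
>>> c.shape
(29, 23, 2)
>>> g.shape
(23, 23, 5)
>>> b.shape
(2, 11)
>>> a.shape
(23, 2)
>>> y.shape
(5, 5)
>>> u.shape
(23, 23, 5)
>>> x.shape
(5, 5)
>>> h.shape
(5, 5, 23, 23)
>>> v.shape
(5, 29, 5, 23, 23)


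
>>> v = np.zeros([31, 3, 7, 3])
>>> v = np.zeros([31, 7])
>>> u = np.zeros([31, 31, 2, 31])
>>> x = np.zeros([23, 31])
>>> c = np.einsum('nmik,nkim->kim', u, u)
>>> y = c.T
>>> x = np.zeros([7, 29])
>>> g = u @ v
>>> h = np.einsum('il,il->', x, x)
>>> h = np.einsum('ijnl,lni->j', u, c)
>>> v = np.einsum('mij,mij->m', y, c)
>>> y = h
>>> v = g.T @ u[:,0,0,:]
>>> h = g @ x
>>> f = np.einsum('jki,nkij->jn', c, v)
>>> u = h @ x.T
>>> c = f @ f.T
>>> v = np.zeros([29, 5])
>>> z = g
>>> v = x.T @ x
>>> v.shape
(29, 29)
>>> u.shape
(31, 31, 2, 7)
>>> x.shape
(7, 29)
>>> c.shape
(31, 31)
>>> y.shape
(31,)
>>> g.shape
(31, 31, 2, 7)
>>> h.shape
(31, 31, 2, 29)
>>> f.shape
(31, 7)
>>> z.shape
(31, 31, 2, 7)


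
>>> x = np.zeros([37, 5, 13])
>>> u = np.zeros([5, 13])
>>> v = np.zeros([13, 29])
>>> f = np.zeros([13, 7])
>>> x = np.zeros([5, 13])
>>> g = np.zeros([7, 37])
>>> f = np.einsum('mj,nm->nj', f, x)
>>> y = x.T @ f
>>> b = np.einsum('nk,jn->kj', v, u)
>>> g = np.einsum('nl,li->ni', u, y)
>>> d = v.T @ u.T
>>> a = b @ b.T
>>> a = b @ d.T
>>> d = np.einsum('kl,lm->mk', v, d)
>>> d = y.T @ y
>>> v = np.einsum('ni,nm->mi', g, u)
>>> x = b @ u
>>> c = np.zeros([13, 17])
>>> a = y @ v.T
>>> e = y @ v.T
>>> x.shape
(29, 13)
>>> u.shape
(5, 13)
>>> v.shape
(13, 7)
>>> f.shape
(5, 7)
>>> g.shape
(5, 7)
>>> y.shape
(13, 7)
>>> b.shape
(29, 5)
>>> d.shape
(7, 7)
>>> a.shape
(13, 13)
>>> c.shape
(13, 17)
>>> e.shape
(13, 13)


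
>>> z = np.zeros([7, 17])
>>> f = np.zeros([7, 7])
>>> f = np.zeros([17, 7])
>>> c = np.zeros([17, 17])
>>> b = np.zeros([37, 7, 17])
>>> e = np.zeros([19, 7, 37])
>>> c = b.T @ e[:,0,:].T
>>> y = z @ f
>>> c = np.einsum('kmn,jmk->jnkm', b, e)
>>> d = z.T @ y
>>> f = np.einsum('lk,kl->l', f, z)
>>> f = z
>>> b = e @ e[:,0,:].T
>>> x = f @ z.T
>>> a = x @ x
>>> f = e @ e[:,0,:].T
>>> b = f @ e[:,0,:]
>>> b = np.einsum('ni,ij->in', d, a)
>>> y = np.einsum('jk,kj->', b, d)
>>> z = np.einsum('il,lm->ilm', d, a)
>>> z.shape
(17, 7, 7)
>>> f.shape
(19, 7, 19)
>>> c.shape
(19, 17, 37, 7)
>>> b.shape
(7, 17)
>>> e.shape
(19, 7, 37)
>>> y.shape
()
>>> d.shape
(17, 7)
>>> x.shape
(7, 7)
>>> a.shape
(7, 7)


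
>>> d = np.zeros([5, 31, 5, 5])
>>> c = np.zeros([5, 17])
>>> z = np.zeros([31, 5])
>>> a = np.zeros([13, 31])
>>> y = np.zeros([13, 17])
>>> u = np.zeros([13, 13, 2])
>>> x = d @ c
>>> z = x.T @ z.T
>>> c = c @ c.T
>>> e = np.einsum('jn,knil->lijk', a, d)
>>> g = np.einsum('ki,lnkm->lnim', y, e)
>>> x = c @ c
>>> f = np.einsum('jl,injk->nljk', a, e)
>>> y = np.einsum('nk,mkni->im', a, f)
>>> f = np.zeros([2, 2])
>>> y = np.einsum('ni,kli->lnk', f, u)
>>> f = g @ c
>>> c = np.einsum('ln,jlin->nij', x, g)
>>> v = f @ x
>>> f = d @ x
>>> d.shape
(5, 31, 5, 5)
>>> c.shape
(5, 17, 5)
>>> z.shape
(17, 5, 31, 31)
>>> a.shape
(13, 31)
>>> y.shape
(13, 2, 13)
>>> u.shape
(13, 13, 2)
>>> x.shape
(5, 5)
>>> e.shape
(5, 5, 13, 5)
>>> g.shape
(5, 5, 17, 5)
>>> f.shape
(5, 31, 5, 5)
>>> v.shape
(5, 5, 17, 5)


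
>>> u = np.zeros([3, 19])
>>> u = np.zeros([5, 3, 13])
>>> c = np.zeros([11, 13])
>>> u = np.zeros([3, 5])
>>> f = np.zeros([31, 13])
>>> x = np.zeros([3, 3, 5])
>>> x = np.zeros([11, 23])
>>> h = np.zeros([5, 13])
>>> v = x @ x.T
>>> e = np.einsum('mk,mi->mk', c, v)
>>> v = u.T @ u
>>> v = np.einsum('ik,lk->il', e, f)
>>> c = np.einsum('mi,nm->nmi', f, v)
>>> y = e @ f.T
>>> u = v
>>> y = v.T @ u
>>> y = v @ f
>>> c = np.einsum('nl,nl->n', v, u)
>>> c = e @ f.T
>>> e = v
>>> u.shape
(11, 31)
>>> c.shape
(11, 31)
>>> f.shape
(31, 13)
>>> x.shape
(11, 23)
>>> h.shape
(5, 13)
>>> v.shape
(11, 31)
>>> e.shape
(11, 31)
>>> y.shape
(11, 13)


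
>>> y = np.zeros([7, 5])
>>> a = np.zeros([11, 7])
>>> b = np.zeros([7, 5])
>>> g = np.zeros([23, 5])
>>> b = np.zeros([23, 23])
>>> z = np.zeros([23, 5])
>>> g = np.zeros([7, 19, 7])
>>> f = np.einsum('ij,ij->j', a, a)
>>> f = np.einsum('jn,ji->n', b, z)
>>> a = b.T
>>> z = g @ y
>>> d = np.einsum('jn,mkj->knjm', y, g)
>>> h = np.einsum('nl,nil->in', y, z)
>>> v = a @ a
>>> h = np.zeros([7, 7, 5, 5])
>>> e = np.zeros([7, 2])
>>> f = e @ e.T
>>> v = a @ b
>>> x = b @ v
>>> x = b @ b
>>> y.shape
(7, 5)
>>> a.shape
(23, 23)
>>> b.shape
(23, 23)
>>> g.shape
(7, 19, 7)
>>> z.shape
(7, 19, 5)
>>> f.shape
(7, 7)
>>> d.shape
(19, 5, 7, 7)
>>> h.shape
(7, 7, 5, 5)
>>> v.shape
(23, 23)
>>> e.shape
(7, 2)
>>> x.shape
(23, 23)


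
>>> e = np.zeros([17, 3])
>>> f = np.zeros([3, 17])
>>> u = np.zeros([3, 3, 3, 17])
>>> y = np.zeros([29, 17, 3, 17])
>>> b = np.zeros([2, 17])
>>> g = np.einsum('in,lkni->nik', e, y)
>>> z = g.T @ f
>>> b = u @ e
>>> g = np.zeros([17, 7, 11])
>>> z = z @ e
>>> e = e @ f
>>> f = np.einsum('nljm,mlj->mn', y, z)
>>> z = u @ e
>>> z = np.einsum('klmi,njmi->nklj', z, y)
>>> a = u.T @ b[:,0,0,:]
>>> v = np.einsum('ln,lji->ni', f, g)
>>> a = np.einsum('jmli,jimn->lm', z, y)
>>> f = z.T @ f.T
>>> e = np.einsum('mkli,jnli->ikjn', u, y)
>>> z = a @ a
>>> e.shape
(17, 3, 29, 17)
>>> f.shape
(17, 3, 3, 17)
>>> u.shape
(3, 3, 3, 17)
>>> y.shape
(29, 17, 3, 17)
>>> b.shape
(3, 3, 3, 3)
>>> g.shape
(17, 7, 11)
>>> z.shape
(3, 3)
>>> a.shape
(3, 3)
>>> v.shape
(29, 11)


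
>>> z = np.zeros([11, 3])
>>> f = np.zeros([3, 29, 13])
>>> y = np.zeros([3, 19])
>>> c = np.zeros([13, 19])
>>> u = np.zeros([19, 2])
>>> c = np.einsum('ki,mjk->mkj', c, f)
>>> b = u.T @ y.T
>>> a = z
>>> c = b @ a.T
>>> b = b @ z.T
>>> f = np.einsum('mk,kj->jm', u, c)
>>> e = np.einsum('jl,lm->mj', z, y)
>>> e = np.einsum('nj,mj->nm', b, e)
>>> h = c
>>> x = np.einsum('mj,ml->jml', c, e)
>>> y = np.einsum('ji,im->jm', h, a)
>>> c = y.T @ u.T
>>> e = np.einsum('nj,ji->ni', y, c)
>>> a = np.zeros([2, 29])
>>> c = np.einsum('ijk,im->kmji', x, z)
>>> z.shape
(11, 3)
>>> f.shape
(11, 19)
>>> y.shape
(2, 3)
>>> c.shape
(19, 3, 2, 11)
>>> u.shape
(19, 2)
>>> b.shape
(2, 11)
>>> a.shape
(2, 29)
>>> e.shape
(2, 19)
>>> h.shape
(2, 11)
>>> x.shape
(11, 2, 19)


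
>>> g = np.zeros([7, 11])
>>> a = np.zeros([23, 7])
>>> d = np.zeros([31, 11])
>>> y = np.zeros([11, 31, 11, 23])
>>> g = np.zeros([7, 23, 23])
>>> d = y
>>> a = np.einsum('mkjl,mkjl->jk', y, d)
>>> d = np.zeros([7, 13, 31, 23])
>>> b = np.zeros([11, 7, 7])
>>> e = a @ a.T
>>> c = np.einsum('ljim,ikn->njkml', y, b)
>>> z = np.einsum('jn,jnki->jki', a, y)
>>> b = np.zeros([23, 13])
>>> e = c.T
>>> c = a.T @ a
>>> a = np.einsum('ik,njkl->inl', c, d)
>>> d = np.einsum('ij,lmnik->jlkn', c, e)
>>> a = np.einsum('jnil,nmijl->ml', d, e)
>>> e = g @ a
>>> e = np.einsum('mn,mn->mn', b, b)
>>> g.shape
(7, 23, 23)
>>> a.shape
(23, 7)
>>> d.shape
(31, 11, 7, 7)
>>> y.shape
(11, 31, 11, 23)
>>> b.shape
(23, 13)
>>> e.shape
(23, 13)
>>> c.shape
(31, 31)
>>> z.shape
(11, 11, 23)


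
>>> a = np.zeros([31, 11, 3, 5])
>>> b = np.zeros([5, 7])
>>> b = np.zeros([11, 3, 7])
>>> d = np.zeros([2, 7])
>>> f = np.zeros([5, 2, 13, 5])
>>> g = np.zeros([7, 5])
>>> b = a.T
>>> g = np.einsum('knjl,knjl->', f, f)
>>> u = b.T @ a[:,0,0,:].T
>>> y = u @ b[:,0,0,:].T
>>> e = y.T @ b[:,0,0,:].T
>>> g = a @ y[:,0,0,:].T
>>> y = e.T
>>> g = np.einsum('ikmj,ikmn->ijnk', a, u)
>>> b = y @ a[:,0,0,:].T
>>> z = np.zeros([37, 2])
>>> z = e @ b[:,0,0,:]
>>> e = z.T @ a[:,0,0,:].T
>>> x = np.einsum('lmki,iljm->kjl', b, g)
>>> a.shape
(31, 11, 3, 5)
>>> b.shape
(5, 11, 3, 31)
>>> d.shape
(2, 7)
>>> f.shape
(5, 2, 13, 5)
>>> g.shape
(31, 5, 31, 11)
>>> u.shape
(31, 11, 3, 31)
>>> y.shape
(5, 11, 3, 5)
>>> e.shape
(31, 11, 3, 31)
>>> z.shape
(5, 3, 11, 31)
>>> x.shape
(3, 31, 5)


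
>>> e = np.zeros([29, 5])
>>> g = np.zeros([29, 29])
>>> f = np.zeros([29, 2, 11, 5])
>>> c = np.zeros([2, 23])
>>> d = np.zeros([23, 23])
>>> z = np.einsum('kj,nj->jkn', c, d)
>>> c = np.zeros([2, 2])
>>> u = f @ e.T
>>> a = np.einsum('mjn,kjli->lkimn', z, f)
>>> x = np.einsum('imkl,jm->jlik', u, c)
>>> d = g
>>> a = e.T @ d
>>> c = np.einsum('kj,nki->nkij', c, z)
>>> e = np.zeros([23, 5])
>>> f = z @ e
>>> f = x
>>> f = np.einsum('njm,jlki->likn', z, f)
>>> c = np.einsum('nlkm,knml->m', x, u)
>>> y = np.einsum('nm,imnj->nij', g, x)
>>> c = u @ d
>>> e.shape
(23, 5)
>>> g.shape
(29, 29)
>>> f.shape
(29, 11, 29, 23)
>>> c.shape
(29, 2, 11, 29)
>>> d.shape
(29, 29)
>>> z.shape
(23, 2, 23)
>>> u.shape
(29, 2, 11, 29)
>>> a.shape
(5, 29)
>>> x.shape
(2, 29, 29, 11)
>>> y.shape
(29, 2, 11)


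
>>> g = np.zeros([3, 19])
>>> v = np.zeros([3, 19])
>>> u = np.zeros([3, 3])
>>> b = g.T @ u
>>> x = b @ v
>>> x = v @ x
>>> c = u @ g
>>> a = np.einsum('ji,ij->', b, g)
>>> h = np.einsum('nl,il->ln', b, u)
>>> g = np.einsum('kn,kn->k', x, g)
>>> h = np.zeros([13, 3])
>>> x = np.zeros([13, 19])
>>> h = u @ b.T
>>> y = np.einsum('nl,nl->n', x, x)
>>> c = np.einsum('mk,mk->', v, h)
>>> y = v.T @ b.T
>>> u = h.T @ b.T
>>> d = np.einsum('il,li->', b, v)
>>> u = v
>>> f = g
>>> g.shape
(3,)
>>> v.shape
(3, 19)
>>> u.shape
(3, 19)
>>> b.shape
(19, 3)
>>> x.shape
(13, 19)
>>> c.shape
()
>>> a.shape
()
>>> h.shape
(3, 19)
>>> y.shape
(19, 19)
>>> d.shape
()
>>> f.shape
(3,)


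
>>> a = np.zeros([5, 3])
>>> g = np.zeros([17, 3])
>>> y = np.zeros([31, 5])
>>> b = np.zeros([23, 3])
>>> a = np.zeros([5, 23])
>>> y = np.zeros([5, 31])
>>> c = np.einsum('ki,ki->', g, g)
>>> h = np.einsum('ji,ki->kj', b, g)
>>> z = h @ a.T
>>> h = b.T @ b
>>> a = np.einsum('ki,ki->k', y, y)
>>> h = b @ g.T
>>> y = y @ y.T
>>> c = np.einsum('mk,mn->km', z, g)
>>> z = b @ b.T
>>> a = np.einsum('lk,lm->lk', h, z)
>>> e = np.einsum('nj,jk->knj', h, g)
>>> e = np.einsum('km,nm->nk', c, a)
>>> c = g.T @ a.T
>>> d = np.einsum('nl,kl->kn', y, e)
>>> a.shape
(23, 17)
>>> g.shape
(17, 3)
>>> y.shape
(5, 5)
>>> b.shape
(23, 3)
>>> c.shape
(3, 23)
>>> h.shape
(23, 17)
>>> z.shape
(23, 23)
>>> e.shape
(23, 5)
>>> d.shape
(23, 5)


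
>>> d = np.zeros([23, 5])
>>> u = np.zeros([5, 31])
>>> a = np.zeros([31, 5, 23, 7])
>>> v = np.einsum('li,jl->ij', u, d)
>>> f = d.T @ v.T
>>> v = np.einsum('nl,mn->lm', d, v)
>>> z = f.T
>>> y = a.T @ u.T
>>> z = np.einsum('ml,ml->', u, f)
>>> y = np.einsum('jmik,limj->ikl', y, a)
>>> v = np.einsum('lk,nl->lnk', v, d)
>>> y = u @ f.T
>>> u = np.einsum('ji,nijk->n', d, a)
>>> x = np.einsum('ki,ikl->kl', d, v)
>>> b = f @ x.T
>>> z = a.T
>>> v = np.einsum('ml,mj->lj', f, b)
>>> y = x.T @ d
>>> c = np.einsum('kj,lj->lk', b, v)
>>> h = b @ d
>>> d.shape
(23, 5)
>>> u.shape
(31,)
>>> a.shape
(31, 5, 23, 7)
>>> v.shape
(31, 23)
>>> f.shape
(5, 31)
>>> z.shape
(7, 23, 5, 31)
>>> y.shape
(31, 5)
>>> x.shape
(23, 31)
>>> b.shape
(5, 23)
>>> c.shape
(31, 5)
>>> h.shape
(5, 5)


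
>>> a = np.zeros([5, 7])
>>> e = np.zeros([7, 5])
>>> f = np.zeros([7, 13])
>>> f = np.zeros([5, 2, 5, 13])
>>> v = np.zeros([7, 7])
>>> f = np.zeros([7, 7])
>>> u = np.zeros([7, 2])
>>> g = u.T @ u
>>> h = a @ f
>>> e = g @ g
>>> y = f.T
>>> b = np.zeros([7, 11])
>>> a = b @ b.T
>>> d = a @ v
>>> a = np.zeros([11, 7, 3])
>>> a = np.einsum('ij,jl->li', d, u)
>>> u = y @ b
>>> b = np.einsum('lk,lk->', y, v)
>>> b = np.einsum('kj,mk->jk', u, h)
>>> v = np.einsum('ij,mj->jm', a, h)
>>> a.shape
(2, 7)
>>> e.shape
(2, 2)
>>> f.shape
(7, 7)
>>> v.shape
(7, 5)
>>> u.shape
(7, 11)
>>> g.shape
(2, 2)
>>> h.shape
(5, 7)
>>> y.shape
(7, 7)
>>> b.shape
(11, 7)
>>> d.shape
(7, 7)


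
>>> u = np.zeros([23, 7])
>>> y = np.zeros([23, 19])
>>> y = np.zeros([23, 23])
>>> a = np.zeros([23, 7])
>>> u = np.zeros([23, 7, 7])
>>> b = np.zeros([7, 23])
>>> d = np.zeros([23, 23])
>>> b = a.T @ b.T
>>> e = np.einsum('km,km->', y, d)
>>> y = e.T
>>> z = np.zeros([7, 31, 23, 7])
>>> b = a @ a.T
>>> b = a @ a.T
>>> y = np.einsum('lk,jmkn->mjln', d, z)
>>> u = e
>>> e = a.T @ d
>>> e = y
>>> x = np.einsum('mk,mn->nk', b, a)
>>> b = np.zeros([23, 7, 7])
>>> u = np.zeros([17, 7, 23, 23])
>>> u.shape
(17, 7, 23, 23)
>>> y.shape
(31, 7, 23, 7)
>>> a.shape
(23, 7)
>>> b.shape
(23, 7, 7)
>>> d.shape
(23, 23)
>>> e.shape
(31, 7, 23, 7)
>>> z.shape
(7, 31, 23, 7)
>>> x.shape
(7, 23)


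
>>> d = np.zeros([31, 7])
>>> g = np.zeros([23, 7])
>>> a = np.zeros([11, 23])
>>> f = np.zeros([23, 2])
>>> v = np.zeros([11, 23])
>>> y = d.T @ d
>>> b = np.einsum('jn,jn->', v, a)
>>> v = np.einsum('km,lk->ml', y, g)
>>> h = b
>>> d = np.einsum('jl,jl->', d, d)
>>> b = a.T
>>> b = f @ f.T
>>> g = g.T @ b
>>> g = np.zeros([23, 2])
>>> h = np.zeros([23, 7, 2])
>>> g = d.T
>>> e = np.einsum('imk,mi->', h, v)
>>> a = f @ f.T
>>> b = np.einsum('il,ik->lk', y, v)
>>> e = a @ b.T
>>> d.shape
()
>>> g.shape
()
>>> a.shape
(23, 23)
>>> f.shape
(23, 2)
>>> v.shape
(7, 23)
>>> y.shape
(7, 7)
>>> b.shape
(7, 23)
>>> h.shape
(23, 7, 2)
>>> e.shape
(23, 7)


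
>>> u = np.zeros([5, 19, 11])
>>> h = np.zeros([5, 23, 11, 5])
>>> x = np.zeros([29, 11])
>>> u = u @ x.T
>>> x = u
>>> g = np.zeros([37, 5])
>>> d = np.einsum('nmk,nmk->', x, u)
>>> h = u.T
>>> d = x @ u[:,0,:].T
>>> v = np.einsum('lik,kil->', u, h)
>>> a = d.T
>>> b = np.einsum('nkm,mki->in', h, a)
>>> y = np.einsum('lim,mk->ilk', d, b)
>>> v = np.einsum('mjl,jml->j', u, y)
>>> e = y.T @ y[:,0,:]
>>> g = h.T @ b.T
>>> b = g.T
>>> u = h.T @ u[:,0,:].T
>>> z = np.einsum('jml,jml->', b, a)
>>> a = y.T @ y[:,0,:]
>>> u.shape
(5, 19, 5)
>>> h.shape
(29, 19, 5)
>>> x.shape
(5, 19, 29)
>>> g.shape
(5, 19, 5)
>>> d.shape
(5, 19, 5)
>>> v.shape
(19,)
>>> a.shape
(29, 5, 29)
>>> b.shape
(5, 19, 5)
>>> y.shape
(19, 5, 29)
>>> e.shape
(29, 5, 29)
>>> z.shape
()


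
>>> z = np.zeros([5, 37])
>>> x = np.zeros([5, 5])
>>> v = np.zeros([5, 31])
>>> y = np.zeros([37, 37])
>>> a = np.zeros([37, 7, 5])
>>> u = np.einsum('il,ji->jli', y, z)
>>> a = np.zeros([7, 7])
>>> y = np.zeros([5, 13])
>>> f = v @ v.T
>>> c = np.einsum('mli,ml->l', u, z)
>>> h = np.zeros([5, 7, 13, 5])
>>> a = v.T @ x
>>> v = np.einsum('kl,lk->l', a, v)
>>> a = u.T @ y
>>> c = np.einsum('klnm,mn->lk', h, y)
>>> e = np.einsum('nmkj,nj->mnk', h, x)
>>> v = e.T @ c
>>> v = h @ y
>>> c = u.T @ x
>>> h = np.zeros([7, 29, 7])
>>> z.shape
(5, 37)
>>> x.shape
(5, 5)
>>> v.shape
(5, 7, 13, 13)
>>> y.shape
(5, 13)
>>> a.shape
(37, 37, 13)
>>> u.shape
(5, 37, 37)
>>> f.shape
(5, 5)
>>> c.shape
(37, 37, 5)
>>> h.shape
(7, 29, 7)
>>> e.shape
(7, 5, 13)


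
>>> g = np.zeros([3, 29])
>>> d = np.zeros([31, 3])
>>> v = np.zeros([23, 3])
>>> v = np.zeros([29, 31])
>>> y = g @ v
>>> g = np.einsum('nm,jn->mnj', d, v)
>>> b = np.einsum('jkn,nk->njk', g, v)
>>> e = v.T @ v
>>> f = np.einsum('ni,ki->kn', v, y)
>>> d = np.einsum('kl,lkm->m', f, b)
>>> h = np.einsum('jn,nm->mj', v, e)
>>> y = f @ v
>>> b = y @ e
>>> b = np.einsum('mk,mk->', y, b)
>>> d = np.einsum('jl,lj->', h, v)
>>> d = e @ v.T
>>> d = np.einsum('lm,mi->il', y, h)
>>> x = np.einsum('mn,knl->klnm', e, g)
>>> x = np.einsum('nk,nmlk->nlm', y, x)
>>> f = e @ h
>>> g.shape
(3, 31, 29)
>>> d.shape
(29, 3)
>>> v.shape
(29, 31)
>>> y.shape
(3, 31)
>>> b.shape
()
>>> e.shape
(31, 31)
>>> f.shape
(31, 29)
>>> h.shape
(31, 29)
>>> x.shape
(3, 31, 29)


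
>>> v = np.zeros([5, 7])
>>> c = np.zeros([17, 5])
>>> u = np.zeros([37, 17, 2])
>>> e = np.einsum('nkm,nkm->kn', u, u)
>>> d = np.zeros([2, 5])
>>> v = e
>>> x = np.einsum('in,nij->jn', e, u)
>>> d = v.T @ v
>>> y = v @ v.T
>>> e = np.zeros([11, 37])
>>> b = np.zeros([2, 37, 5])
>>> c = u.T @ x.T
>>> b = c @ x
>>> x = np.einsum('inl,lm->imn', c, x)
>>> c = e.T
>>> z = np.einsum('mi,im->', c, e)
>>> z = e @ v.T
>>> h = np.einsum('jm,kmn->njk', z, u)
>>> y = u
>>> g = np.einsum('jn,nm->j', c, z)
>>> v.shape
(17, 37)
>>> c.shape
(37, 11)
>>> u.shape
(37, 17, 2)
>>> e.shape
(11, 37)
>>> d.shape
(37, 37)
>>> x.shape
(2, 37, 17)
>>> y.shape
(37, 17, 2)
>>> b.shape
(2, 17, 37)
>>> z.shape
(11, 17)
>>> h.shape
(2, 11, 37)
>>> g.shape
(37,)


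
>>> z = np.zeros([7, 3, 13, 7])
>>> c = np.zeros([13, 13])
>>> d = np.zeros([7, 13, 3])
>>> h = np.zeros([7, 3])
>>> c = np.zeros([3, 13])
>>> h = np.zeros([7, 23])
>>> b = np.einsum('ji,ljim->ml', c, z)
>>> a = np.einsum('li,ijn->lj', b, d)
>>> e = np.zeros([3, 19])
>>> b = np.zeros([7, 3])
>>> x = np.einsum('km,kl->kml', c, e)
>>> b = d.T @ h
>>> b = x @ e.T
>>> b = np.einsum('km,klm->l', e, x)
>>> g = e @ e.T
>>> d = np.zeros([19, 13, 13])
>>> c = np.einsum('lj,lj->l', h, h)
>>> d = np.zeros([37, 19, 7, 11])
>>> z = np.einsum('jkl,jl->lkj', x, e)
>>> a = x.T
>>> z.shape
(19, 13, 3)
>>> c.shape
(7,)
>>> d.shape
(37, 19, 7, 11)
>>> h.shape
(7, 23)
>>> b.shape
(13,)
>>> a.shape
(19, 13, 3)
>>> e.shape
(3, 19)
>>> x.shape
(3, 13, 19)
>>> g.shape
(3, 3)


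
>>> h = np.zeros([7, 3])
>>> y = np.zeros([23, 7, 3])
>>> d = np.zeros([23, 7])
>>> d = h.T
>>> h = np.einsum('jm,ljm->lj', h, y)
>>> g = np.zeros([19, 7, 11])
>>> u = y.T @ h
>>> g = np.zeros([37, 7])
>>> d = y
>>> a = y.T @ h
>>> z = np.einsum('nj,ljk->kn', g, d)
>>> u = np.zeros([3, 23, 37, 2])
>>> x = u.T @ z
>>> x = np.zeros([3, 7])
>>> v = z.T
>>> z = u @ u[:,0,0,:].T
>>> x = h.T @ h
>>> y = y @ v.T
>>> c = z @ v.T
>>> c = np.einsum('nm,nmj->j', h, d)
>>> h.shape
(23, 7)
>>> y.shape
(23, 7, 37)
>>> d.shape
(23, 7, 3)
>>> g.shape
(37, 7)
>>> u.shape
(3, 23, 37, 2)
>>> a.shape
(3, 7, 7)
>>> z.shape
(3, 23, 37, 3)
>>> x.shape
(7, 7)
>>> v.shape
(37, 3)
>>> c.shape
(3,)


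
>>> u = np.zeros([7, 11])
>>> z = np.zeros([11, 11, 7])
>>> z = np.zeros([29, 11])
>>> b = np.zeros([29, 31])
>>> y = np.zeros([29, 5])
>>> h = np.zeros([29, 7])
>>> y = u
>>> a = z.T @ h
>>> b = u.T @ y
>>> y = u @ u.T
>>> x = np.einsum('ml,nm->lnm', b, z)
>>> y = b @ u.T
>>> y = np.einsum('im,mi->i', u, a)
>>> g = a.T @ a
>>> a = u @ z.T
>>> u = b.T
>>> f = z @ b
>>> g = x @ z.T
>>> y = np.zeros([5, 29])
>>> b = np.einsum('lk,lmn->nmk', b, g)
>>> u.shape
(11, 11)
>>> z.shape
(29, 11)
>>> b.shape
(29, 29, 11)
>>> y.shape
(5, 29)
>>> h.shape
(29, 7)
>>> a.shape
(7, 29)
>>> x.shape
(11, 29, 11)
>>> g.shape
(11, 29, 29)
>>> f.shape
(29, 11)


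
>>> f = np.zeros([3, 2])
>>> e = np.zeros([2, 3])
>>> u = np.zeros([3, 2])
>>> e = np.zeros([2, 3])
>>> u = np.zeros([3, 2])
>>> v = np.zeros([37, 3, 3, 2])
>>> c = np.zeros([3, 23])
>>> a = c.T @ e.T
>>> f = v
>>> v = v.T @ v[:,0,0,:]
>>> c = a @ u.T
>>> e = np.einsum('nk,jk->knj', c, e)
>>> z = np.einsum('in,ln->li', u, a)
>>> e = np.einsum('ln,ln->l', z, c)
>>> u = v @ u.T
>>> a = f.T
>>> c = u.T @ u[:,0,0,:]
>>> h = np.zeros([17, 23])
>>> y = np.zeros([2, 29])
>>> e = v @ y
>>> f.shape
(37, 3, 3, 2)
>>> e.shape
(2, 3, 3, 29)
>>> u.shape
(2, 3, 3, 3)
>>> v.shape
(2, 3, 3, 2)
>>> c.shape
(3, 3, 3, 3)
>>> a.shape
(2, 3, 3, 37)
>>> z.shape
(23, 3)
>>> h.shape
(17, 23)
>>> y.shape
(2, 29)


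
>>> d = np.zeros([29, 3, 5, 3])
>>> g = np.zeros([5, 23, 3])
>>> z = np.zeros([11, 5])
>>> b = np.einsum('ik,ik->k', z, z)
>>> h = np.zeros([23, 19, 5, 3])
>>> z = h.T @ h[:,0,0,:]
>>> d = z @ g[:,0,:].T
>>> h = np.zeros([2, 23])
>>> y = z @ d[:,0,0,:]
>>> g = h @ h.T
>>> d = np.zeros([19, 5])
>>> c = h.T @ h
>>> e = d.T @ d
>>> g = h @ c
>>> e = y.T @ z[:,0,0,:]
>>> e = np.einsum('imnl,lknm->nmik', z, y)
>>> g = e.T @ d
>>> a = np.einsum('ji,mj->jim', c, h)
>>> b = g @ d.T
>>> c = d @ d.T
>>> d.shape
(19, 5)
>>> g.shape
(5, 3, 5, 5)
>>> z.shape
(3, 5, 19, 3)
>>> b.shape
(5, 3, 5, 19)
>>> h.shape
(2, 23)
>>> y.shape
(3, 5, 19, 5)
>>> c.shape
(19, 19)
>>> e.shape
(19, 5, 3, 5)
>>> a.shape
(23, 23, 2)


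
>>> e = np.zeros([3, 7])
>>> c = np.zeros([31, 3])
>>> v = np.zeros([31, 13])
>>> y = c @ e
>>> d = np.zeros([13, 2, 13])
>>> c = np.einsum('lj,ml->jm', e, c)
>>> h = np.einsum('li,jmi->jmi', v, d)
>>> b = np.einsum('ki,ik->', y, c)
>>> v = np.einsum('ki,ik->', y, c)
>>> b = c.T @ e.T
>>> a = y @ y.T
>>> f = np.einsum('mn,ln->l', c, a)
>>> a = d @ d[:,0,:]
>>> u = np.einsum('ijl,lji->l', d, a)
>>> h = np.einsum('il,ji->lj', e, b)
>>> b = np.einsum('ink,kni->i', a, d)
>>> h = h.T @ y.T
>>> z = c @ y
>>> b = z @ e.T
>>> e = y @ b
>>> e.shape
(31, 3)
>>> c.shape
(7, 31)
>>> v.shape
()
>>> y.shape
(31, 7)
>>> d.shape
(13, 2, 13)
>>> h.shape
(31, 31)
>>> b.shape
(7, 3)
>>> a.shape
(13, 2, 13)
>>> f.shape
(31,)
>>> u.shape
(13,)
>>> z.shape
(7, 7)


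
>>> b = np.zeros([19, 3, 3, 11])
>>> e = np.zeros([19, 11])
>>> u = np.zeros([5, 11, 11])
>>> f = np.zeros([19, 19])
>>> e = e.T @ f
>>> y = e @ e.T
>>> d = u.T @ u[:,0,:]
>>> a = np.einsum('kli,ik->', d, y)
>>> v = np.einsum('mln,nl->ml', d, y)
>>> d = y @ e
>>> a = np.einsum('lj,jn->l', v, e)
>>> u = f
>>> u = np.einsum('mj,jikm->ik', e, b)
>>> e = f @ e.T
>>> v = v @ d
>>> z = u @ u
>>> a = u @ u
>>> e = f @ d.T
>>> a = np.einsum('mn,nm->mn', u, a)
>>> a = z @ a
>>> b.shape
(19, 3, 3, 11)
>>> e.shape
(19, 11)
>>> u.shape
(3, 3)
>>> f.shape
(19, 19)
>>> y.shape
(11, 11)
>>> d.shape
(11, 19)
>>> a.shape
(3, 3)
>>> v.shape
(11, 19)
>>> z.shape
(3, 3)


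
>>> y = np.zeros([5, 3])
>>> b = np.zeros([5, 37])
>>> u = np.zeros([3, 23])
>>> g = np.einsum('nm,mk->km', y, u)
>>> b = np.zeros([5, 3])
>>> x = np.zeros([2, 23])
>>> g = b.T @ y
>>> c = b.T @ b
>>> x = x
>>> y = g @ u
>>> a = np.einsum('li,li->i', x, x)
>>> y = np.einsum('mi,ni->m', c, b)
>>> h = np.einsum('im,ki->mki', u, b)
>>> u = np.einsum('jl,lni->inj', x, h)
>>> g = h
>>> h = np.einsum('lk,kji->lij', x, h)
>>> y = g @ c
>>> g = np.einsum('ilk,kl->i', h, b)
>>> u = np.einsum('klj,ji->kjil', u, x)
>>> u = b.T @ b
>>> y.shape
(23, 5, 3)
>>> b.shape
(5, 3)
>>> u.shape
(3, 3)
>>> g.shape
(2,)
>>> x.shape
(2, 23)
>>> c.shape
(3, 3)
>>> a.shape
(23,)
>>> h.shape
(2, 3, 5)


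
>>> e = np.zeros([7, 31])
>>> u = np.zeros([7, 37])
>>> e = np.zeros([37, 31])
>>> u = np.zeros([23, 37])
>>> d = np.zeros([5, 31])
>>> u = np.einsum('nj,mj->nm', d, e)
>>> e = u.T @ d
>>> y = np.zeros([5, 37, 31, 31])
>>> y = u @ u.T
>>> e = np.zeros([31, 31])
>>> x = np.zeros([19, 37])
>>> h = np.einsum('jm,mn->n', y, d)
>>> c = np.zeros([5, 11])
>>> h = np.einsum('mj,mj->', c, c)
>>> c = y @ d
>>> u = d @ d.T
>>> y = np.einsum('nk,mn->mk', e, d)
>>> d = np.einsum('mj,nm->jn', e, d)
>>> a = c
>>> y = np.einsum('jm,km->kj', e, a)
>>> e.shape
(31, 31)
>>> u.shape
(5, 5)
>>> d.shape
(31, 5)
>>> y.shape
(5, 31)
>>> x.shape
(19, 37)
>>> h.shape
()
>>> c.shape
(5, 31)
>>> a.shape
(5, 31)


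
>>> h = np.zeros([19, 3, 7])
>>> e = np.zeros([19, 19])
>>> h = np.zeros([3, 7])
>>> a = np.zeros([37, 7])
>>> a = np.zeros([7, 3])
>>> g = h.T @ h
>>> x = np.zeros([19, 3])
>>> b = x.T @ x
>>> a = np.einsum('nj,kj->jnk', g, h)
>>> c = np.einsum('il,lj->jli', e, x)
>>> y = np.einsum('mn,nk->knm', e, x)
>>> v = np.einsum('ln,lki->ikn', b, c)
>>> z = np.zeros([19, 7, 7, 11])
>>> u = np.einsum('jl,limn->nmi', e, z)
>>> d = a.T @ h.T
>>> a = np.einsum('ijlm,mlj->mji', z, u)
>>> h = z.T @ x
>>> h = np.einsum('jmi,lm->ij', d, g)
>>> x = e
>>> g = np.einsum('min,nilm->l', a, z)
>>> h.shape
(3, 3)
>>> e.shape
(19, 19)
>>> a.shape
(11, 7, 19)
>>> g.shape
(7,)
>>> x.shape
(19, 19)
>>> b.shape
(3, 3)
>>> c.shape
(3, 19, 19)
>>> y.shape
(3, 19, 19)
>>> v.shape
(19, 19, 3)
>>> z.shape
(19, 7, 7, 11)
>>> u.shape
(11, 7, 7)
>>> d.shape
(3, 7, 3)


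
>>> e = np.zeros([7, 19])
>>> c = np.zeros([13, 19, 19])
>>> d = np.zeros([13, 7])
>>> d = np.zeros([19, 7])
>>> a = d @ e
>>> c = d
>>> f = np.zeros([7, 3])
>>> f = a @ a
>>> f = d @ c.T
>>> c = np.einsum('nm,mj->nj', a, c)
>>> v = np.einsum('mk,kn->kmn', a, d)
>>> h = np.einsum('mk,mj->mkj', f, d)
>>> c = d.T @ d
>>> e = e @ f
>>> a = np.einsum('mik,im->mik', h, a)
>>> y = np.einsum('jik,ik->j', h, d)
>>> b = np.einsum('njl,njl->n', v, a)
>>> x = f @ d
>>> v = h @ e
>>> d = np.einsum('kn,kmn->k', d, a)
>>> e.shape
(7, 19)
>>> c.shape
(7, 7)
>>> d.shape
(19,)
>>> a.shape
(19, 19, 7)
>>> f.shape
(19, 19)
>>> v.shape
(19, 19, 19)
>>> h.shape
(19, 19, 7)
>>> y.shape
(19,)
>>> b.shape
(19,)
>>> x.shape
(19, 7)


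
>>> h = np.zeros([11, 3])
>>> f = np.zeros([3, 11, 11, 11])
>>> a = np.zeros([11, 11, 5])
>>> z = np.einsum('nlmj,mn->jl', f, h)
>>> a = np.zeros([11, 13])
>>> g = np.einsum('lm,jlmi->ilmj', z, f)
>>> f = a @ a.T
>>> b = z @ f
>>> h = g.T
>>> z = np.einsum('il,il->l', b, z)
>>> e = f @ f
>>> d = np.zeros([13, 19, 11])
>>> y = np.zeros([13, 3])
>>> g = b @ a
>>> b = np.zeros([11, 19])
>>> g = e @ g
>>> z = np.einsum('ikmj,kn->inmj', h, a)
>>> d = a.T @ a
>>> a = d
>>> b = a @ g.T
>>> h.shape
(3, 11, 11, 11)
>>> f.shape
(11, 11)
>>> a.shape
(13, 13)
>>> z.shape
(3, 13, 11, 11)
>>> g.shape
(11, 13)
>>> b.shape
(13, 11)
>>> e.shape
(11, 11)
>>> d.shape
(13, 13)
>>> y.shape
(13, 3)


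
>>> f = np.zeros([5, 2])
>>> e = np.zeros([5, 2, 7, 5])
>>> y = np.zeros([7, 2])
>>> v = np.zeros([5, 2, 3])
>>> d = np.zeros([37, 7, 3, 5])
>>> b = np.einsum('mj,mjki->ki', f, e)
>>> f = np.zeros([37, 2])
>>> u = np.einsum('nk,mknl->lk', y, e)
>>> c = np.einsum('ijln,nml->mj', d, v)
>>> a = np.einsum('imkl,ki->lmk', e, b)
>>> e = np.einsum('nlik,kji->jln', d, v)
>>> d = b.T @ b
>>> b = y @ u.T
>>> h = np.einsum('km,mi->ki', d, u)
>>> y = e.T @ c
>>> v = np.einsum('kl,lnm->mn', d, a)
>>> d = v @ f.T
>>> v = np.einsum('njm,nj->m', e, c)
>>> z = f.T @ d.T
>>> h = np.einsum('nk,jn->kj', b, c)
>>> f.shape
(37, 2)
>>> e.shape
(2, 7, 37)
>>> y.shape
(37, 7, 7)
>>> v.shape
(37,)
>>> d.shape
(7, 37)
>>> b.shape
(7, 5)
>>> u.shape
(5, 2)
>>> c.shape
(2, 7)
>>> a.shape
(5, 2, 7)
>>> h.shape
(5, 2)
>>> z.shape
(2, 7)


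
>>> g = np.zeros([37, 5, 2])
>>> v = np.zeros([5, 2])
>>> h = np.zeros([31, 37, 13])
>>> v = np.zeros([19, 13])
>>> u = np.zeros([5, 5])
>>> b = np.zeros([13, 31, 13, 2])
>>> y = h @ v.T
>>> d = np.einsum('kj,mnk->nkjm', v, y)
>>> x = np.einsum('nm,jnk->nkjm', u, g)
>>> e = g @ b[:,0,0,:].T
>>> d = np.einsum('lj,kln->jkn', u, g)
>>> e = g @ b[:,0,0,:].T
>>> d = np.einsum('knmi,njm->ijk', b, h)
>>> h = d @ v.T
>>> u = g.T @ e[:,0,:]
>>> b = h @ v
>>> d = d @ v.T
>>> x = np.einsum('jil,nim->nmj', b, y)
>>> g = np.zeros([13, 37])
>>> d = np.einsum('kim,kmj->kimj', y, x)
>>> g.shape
(13, 37)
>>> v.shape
(19, 13)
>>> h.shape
(2, 37, 19)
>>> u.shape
(2, 5, 13)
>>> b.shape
(2, 37, 13)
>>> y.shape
(31, 37, 19)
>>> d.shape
(31, 37, 19, 2)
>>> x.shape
(31, 19, 2)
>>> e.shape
(37, 5, 13)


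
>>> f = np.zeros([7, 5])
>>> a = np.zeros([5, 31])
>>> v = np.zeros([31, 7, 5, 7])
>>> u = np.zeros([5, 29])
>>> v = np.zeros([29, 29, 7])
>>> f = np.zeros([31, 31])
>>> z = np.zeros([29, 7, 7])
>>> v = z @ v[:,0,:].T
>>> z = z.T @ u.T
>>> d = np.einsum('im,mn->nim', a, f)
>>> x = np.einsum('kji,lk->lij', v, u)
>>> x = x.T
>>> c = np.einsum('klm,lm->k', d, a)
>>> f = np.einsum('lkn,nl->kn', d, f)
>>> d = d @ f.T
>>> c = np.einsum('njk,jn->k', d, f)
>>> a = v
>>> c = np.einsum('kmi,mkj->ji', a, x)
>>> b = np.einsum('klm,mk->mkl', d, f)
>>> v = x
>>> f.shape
(5, 31)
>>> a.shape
(29, 7, 29)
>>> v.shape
(7, 29, 5)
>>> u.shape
(5, 29)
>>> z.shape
(7, 7, 5)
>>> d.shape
(31, 5, 5)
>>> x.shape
(7, 29, 5)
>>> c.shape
(5, 29)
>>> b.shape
(5, 31, 5)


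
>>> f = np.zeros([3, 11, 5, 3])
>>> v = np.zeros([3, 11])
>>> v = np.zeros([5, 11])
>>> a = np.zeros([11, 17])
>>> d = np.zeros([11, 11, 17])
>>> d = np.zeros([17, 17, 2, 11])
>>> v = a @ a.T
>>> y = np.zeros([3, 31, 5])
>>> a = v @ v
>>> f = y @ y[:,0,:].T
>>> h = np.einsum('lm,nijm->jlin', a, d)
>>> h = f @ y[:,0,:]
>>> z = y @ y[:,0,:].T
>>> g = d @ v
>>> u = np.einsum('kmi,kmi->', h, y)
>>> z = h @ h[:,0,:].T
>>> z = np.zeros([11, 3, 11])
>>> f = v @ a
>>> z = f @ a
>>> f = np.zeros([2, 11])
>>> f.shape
(2, 11)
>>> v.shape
(11, 11)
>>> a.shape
(11, 11)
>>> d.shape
(17, 17, 2, 11)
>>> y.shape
(3, 31, 5)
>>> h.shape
(3, 31, 5)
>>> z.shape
(11, 11)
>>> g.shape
(17, 17, 2, 11)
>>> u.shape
()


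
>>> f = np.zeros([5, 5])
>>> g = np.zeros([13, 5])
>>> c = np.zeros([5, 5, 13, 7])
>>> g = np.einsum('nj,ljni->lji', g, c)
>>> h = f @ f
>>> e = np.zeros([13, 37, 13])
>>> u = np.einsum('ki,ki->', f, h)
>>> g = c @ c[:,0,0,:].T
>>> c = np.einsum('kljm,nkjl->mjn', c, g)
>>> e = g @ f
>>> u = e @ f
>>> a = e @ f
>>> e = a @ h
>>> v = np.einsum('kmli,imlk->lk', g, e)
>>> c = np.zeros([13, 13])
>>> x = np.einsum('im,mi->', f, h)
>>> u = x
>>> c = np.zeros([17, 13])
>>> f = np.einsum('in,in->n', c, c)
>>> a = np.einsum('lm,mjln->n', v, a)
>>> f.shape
(13,)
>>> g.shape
(5, 5, 13, 5)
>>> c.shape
(17, 13)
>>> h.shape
(5, 5)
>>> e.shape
(5, 5, 13, 5)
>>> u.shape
()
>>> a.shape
(5,)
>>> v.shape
(13, 5)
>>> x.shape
()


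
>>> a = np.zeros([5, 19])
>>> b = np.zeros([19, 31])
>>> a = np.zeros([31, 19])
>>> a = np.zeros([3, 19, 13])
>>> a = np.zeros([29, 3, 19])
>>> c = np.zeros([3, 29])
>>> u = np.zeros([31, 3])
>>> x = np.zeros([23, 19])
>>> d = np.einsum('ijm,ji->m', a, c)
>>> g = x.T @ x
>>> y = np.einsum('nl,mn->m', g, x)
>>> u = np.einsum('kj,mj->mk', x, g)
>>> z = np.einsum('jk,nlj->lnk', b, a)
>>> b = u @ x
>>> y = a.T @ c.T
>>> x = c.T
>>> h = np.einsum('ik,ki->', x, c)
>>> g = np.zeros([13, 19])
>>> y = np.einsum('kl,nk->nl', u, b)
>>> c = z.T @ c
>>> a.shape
(29, 3, 19)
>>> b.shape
(19, 19)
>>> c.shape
(31, 29, 29)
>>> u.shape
(19, 23)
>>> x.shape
(29, 3)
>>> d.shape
(19,)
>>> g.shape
(13, 19)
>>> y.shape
(19, 23)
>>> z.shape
(3, 29, 31)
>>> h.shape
()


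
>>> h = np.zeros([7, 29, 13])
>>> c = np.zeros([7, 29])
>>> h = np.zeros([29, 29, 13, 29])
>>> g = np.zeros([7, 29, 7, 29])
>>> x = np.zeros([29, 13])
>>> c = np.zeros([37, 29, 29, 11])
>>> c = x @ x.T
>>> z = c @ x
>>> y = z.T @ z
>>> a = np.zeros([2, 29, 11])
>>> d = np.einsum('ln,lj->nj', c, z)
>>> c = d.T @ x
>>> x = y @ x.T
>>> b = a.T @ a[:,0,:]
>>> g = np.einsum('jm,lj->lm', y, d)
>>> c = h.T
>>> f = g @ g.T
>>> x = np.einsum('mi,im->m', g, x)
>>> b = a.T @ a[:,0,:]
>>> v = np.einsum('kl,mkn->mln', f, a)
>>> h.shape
(29, 29, 13, 29)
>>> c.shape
(29, 13, 29, 29)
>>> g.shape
(29, 13)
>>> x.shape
(29,)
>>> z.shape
(29, 13)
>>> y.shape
(13, 13)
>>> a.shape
(2, 29, 11)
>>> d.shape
(29, 13)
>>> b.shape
(11, 29, 11)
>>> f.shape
(29, 29)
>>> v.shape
(2, 29, 11)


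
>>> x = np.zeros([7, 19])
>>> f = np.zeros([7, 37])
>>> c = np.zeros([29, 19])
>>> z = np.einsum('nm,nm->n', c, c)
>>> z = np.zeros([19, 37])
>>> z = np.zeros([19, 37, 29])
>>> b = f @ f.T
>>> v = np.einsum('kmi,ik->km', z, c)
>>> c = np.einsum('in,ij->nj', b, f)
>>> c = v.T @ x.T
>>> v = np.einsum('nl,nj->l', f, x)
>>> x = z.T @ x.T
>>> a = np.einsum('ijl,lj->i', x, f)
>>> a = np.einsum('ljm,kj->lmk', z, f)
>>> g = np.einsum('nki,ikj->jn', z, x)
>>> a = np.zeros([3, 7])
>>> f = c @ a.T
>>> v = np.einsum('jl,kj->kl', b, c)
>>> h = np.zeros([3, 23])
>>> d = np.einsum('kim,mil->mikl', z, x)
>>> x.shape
(29, 37, 7)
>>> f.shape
(37, 3)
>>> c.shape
(37, 7)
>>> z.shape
(19, 37, 29)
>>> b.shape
(7, 7)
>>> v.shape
(37, 7)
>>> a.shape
(3, 7)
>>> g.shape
(7, 19)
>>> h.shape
(3, 23)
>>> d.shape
(29, 37, 19, 7)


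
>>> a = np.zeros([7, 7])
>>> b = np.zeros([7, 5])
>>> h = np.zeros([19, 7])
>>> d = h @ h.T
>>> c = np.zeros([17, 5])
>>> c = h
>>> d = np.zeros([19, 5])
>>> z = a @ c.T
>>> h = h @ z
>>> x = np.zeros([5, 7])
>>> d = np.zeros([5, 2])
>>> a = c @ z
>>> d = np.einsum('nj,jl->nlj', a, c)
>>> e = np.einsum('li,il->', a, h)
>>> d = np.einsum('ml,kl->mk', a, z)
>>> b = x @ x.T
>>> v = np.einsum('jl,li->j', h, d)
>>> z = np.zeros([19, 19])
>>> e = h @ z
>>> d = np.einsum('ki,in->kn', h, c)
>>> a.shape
(19, 19)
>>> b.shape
(5, 5)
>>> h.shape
(19, 19)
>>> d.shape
(19, 7)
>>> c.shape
(19, 7)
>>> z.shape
(19, 19)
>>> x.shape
(5, 7)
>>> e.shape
(19, 19)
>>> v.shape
(19,)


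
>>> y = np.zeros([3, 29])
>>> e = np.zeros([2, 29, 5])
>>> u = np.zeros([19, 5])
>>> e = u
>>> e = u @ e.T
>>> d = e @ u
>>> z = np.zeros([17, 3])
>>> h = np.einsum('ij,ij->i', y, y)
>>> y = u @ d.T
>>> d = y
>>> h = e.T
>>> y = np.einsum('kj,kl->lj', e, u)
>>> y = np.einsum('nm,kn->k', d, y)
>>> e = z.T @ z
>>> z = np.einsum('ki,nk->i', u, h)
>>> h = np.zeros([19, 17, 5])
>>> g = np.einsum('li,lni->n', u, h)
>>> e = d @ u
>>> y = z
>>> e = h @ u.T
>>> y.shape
(5,)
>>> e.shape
(19, 17, 19)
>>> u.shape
(19, 5)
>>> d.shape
(19, 19)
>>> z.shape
(5,)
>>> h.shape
(19, 17, 5)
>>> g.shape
(17,)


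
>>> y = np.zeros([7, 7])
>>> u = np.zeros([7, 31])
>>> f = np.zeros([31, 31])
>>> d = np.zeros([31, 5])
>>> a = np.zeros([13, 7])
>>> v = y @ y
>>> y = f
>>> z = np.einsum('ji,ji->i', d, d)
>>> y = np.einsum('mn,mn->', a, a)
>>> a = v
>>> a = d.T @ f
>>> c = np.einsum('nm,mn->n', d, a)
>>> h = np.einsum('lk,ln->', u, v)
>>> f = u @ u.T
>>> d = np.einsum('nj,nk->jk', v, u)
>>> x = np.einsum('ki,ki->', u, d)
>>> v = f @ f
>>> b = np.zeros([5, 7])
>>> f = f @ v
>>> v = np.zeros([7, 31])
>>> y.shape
()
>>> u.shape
(7, 31)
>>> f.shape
(7, 7)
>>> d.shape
(7, 31)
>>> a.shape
(5, 31)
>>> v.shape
(7, 31)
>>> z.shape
(5,)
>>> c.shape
(31,)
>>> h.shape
()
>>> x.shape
()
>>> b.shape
(5, 7)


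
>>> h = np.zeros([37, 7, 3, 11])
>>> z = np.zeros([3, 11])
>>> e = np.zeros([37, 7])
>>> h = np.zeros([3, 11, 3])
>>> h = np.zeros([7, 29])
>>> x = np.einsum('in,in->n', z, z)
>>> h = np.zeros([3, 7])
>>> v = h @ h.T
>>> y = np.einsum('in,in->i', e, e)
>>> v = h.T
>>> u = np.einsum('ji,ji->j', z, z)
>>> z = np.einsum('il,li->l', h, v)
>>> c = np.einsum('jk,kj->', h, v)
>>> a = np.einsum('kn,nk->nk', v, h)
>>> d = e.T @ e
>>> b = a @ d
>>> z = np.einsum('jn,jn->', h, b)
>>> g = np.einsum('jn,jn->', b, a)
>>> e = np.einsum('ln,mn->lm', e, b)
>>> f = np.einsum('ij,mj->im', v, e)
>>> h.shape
(3, 7)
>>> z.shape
()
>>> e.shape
(37, 3)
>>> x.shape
(11,)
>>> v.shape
(7, 3)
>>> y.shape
(37,)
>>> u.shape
(3,)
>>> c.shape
()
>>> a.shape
(3, 7)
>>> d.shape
(7, 7)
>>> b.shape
(3, 7)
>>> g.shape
()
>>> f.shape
(7, 37)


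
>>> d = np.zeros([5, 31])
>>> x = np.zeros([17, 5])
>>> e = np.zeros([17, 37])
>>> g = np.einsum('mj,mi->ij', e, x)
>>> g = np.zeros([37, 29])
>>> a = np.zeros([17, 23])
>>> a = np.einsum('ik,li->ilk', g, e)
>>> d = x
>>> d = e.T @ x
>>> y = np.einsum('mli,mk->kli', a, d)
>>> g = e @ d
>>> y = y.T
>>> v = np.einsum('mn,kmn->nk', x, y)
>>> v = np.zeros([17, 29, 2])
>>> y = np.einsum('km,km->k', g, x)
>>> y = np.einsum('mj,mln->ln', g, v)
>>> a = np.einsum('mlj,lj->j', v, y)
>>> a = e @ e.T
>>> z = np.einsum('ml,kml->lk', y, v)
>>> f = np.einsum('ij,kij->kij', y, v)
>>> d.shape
(37, 5)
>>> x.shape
(17, 5)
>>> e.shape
(17, 37)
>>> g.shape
(17, 5)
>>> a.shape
(17, 17)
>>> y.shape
(29, 2)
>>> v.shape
(17, 29, 2)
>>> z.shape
(2, 17)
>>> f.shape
(17, 29, 2)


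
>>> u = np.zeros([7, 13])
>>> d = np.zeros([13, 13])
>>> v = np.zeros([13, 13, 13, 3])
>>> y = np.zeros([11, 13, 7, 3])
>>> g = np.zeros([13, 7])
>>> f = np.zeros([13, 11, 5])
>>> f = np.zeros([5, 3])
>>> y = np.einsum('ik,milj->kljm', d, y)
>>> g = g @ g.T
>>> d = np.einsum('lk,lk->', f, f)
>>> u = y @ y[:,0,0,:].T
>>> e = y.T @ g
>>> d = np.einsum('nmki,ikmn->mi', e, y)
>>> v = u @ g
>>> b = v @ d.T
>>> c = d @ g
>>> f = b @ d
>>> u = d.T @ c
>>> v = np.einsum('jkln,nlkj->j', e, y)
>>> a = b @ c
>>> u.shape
(13, 13)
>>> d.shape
(3, 13)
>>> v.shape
(11,)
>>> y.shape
(13, 7, 3, 11)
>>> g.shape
(13, 13)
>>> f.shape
(13, 7, 3, 13)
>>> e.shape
(11, 3, 7, 13)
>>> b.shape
(13, 7, 3, 3)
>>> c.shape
(3, 13)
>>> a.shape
(13, 7, 3, 13)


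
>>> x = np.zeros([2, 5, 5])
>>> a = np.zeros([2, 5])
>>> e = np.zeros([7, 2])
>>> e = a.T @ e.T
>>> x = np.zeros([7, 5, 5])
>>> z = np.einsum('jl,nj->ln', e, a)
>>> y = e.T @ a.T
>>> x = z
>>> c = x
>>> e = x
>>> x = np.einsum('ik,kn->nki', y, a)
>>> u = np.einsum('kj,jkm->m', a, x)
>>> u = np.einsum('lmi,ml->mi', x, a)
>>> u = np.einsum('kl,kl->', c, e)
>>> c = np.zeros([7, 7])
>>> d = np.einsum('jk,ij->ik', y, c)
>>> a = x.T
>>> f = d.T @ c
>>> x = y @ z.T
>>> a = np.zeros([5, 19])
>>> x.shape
(7, 7)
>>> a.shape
(5, 19)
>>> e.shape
(7, 2)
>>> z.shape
(7, 2)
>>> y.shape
(7, 2)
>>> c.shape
(7, 7)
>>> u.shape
()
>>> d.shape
(7, 2)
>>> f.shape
(2, 7)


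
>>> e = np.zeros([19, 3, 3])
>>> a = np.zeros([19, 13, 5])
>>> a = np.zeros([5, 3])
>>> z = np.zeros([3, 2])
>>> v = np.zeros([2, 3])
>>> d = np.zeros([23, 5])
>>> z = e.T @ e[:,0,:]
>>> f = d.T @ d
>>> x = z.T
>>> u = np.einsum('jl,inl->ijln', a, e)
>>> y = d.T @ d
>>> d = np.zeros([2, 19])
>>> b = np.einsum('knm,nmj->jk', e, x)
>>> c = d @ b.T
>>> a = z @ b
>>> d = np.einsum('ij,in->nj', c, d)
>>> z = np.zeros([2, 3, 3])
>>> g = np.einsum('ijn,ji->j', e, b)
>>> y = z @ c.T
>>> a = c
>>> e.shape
(19, 3, 3)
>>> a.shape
(2, 3)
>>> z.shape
(2, 3, 3)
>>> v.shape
(2, 3)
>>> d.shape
(19, 3)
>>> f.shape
(5, 5)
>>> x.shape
(3, 3, 3)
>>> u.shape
(19, 5, 3, 3)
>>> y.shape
(2, 3, 2)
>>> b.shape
(3, 19)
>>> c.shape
(2, 3)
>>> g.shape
(3,)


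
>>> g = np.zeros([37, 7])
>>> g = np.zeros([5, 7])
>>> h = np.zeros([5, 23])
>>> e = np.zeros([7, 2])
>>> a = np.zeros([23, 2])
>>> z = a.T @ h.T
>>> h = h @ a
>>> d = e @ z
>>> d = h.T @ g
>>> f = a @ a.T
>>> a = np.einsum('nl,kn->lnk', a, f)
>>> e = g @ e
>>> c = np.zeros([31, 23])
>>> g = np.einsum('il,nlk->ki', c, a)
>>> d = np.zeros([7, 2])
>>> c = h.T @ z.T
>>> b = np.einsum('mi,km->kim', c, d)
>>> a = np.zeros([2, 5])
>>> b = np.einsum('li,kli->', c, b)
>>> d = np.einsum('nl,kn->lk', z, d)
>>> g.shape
(23, 31)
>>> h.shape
(5, 2)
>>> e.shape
(5, 2)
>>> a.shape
(2, 5)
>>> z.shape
(2, 5)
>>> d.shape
(5, 7)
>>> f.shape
(23, 23)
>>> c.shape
(2, 2)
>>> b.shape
()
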